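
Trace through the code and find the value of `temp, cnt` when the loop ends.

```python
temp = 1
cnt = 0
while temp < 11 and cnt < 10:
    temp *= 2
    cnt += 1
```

Let's trace through this code step by step.

Initialize: temp = 1
Initialize: cnt = 0
Entering loop: while temp < 11 and cnt < 10:
After iteration 1: temp = 2, cnt = 1
After iteration 2: temp = 4, cnt = 2
After iteration 3: temp = 8, cnt = 3
After iteration 4: temp = 16, cnt = 4
Loop ends.

Final answer: 16, 4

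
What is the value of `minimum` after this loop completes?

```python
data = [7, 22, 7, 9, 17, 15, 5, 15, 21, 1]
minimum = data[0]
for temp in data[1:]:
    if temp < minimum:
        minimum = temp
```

Let's trace through this code step by step.

Initialize: data = [7, 22, 7, 9, 17, 15, 5, 15, 21, 1]
Initialize: minimum = 7
Entering loop: for temp in data[1:]:
After iteration 1: temp = 22, minimum = 7
After iteration 2: temp = 7, minimum = 7
After iteration 3: temp = 9, minimum = 7
After iteration 4: temp = 17, minimum = 7
After iteration 5: temp = 15, minimum = 7
After iteration 6: temp = 5, minimum = 5
After iteration 7: temp = 15, minimum = 5
After iteration 8: temp = 21, minimum = 5
After iteration 9: temp = 1, minimum = 1
Loop ends.

Final answer: 1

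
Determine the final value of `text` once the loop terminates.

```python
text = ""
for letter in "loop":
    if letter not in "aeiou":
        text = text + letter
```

Let's trace through this code step by step.

Initialize: text = ''
Entering loop: for letter in "loop":
After iteration 1: letter = 'l', text = 'l'
After iteration 2: letter = 'o', text = 'l'
After iteration 3: letter = 'o', text = 'l'
After iteration 4: letter = 'p', text = 'lp'
Loop ends.

Final answer: 'lp'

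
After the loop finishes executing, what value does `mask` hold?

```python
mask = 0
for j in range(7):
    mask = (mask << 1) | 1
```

Let's trace through this code step by step.

Initialize: mask = 0
Entering loop: for j in range(7):
After iteration 1: j = 0, mask = 1
After iteration 2: j = 1, mask = 3
After iteration 3: j = 2, mask = 7
After iteration 4: j = 3, mask = 15
After iteration 5: j = 4, mask = 31
After iteration 6: j = 5, mask = 63
After iteration 7: j = 6, mask = 127
Loop ends.

Final answer: 127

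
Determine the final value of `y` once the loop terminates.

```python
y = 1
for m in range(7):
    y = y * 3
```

Let's trace through this code step by step.

Initialize: y = 1
Entering loop: for m in range(7):
After iteration 1: m = 0, y = 3
After iteration 2: m = 1, y = 9
After iteration 3: m = 2, y = 27
After iteration 4: m = 3, y = 81
After iteration 5: m = 4, y = 243
After iteration 6: m = 5, y = 729
After iteration 7: m = 6, y = 2187
Loop ends.

Final answer: 2187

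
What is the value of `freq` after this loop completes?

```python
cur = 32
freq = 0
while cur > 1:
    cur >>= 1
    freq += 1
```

Let's trace through this code step by step.

Initialize: cur = 32
Initialize: freq = 0
Entering loop: while cur > 1:
After iteration 1: cur = 16, freq = 1
After iteration 2: cur = 8, freq = 2
After iteration 3: cur = 4, freq = 3
After iteration 4: cur = 2, freq = 4
After iteration 5: cur = 1, freq = 5
Loop ends.

Final answer: 5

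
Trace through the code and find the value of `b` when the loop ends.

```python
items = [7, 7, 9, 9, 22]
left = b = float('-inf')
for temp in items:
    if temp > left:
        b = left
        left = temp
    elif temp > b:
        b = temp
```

Let's trace through this code step by step.

Initialize: items = [7, 7, 9, 9, 22]
Initialize: left = -inf
Initialize: b = -inf
Entering loop: for temp in items:
After iteration 1: temp = 7, left = 7, b = -inf
After iteration 2: temp = 7, left = 7, b = 7
After iteration 3: temp = 9, left = 9, b = 7
After iteration 4: temp = 9, left = 9, b = 9
After iteration 5: temp = 22, left = 22, b = 9
Loop ends.

Final answer: 9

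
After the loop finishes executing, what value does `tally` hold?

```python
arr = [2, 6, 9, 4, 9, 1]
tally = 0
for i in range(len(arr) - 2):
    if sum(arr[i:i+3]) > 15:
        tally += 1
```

Let's trace through this code step by step.

Initialize: arr = [2, 6, 9, 4, 9, 1]
Initialize: tally = 0
Entering loop: for i in range(len(arr) - 2):
After iteration 1: i = 0, tally = 1
After iteration 2: i = 1, tally = 2
After iteration 3: i = 2, tally = 3
After iteration 4: i = 3, tally = 3
Loop ends.

Final answer: 3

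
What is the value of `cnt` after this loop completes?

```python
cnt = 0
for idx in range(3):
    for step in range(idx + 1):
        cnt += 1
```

Let's trace through this code step by step.

Initialize: cnt = 0
Entering loop: for idx in range(3):
After iteration 1: idx = 0, cnt = 1, step = 0
After iteration 2: idx = 1, cnt = 3, step = 1
After iteration 3: idx = 2, cnt = 6, step = 2
Loop ends.

Final answer: 6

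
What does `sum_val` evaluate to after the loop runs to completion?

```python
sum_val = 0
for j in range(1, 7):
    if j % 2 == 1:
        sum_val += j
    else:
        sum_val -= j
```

Let's trace through this code step by step.

Initialize: sum_val = 0
Entering loop: for j in range(1, 7):
After iteration 1: j = 1, sum_val = 1
After iteration 2: j = 2, sum_val = -1
After iteration 3: j = 3, sum_val = 2
After iteration 4: j = 4, sum_val = -2
After iteration 5: j = 5, sum_val = 3
After iteration 6: j = 6, sum_val = -3
Loop ends.

Final answer: -3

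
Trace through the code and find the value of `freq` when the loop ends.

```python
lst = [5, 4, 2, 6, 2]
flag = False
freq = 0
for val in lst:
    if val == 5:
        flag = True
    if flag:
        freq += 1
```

Let's trace through this code step by step.

Initialize: lst = [5, 4, 2, 6, 2]
Initialize: flag = False
Initialize: freq = 0
Entering loop: for val in lst:
After iteration 1: val = 5, flag = True, freq = 1
After iteration 2: val = 4, flag = True, freq = 2
After iteration 3: val = 2, flag = True, freq = 3
After iteration 4: val = 6, flag = True, freq = 4
After iteration 5: val = 2, flag = True, freq = 5
Loop ends.

Final answer: 5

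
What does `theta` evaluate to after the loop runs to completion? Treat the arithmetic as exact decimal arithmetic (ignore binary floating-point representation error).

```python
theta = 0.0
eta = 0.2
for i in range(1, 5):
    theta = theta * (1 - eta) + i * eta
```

Let's trace through this code step by step.

Initialize: theta = 0.0
Initialize: eta = 0.2
Entering loop: for i in range(1, 5):
After iteration 1: i = 1, theta = 0.2
After iteration 2: i = 2, theta = 0.56
After iteration 3: i = 3, theta = 1.048
After iteration 4: i = 4, theta = 1.6384
Loop ends.

Final answer: 1.6384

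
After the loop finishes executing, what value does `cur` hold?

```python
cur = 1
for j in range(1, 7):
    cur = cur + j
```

Let's trace through this code step by step.

Initialize: cur = 1
Entering loop: for j in range(1, 7):
After iteration 1: j = 1, cur = 2
After iteration 2: j = 2, cur = 4
After iteration 3: j = 3, cur = 7
After iteration 4: j = 4, cur = 11
After iteration 5: j = 5, cur = 16
After iteration 6: j = 6, cur = 22
Loop ends.

Final answer: 22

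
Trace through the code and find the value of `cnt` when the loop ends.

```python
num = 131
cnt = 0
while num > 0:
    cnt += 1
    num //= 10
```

Let's trace through this code step by step.

Initialize: num = 131
Initialize: cnt = 0
Entering loop: while num > 0:
After iteration 1: num = 13, cnt = 1
After iteration 2: num = 1, cnt = 2
After iteration 3: num = 0, cnt = 3
Loop ends.

Final answer: 3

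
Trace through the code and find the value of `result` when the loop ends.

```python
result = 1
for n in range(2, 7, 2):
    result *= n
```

Let's trace through this code step by step.

Initialize: result = 1
Entering loop: for n in range(2, 7, 2):
After iteration 1: n = 2, result = 2
After iteration 2: n = 4, result = 8
After iteration 3: n = 6, result = 48
Loop ends.

Final answer: 48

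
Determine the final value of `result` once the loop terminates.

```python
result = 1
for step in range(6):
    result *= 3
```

Let's trace through this code step by step.

Initialize: result = 1
Entering loop: for step in range(6):
After iteration 1: step = 0, result = 3
After iteration 2: step = 1, result = 9
After iteration 3: step = 2, result = 27
After iteration 4: step = 3, result = 81
After iteration 5: step = 4, result = 243
After iteration 6: step = 5, result = 729
Loop ends.

Final answer: 729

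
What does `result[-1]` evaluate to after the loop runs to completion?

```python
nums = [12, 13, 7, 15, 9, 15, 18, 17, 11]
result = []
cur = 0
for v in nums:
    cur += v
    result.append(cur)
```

Let's trace through this code step by step.

Initialize: nums = [12, 13, 7, 15, 9, 15, 18, 17, 11]
Initialize: result = []
Initialize: cur = 0
Entering loop: for v in nums:
After iteration 1: v = 12, result = [12], cur = 12
After iteration 2: v = 13, result = [12, 25], cur = 25
After iteration 3: v = 7, result = [12, 25, 32], cur = 32
After iteration 4: v = 15, result = [12, 25, 32, 47], cur = 47
After iteration 5: v = 9, result = [12, 25, 32, 47, 56], cur = 56
After iteration 6: v = 15, result = [12, 25, 32, 47, 56, 71], cur = 71
After iteration 7: v = 18, result = [12, 25, 32, 47, 56, 71, 89], cur = 89
After iteration 8: v = 17, result = [12, 25, 32, 47, 56, 71, 89, 106], cur = 106
After iteration 9: v = 11, result = [12, 25, 32, 47, 56, 71, 89, 106, 117], cur = 117
Loop ends.
result[-1] = 117

Final answer: 117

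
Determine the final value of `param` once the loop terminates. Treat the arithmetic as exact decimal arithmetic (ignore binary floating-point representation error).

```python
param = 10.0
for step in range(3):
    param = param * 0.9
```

Let's trace through this code step by step.

Initialize: param = 10.0
Entering loop: for step in range(3):
After iteration 1: step = 0, param = 9.0
After iteration 2: step = 1, param = 8.1
After iteration 3: step = 2, param = 7.29
Loop ends.

Final answer: 7.29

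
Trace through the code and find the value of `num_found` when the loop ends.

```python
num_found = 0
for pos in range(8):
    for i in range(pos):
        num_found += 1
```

Let's trace through this code step by step.

Initialize: num_found = 0
Entering loop: for pos in range(8):
After iteration 1: pos = 0, num_found = 0
After iteration 2: pos = 1, num_found = 1, i = 0
After iteration 3: pos = 2, num_found = 3, i = 1
After iteration 4: pos = 3, num_found = 6, i = 2
After iteration 5: pos = 4, num_found = 10, i = 3
After iteration 6: pos = 5, num_found = 15, i = 4
After iteration 7: pos = 6, num_found = 21, i = 5
After iteration 8: pos = 7, num_found = 28, i = 6
Loop ends.

Final answer: 28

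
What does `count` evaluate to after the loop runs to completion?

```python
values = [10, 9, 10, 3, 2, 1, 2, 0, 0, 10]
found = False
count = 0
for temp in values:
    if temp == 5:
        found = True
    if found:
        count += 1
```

Let's trace through this code step by step.

Initialize: values = [10, 9, 10, 3, 2, 1, 2, 0, 0, 10]
Initialize: found = False
Initialize: count = 0
Entering loop: for temp in values:
After iteration 1: temp = 10, count = 0
After iteration 2: temp = 9, count = 0
After iteration 3: temp = 10, count = 0
After iteration 4: temp = 3, count = 0
After iteration 5: temp = 2, count = 0
After iteration 6: temp = 1, count = 0
After iteration 7: temp = 2, count = 0
After iteration 8: temp = 0, count = 0
After iteration 9: temp = 0, count = 0
After iteration 10: temp = 10, count = 0
Loop ends.

Final answer: 0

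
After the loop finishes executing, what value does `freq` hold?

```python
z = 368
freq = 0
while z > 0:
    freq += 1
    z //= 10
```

Let's trace through this code step by step.

Initialize: z = 368
Initialize: freq = 0
Entering loop: while z > 0:
After iteration 1: z = 36, freq = 1
After iteration 2: z = 3, freq = 2
After iteration 3: z = 0, freq = 3
Loop ends.

Final answer: 3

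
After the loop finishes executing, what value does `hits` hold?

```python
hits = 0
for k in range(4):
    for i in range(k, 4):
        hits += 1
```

Let's trace through this code step by step.

Initialize: hits = 0
Entering loop: for k in range(4):
After iteration 1: k = 0, hits = 4
After iteration 2: k = 1, hits = 7
After iteration 3: k = 2, hits = 9
After iteration 4: k = 3, hits = 10
Loop ends.

Final answer: 10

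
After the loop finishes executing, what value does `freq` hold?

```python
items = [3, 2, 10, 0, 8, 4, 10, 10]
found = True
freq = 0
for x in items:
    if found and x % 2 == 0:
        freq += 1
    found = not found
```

Let's trace through this code step by step.

Initialize: items = [3, 2, 10, 0, 8, 4, 10, 10]
Initialize: found = True
Initialize: freq = 0
Entering loop: for x in items:
After iteration 1: x = 3, found = False, freq = 0
After iteration 2: x = 2, found = True, freq = 0
After iteration 3: x = 10, found = False, freq = 1
After iteration 4: x = 0, found = True, freq = 1
After iteration 5: x = 8, found = False, freq = 2
After iteration 6: x = 4, found = True, freq = 2
After iteration 7: x = 10, found = False, freq = 3
After iteration 8: x = 10, found = True, freq = 3
Loop ends.

Final answer: 3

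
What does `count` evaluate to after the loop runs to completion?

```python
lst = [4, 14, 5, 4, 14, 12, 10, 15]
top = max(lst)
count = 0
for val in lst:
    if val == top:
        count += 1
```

Let's trace through this code step by step.

Initialize: lst = [4, 14, 5, 4, 14, 12, 10, 15]
Initialize: top = 15
Initialize: count = 0
Entering loop: for val in lst:
After iteration 1: val = 4, count = 0
After iteration 2: val = 14, count = 0
After iteration 3: val = 5, count = 0
After iteration 4: val = 4, count = 0
After iteration 5: val = 14, count = 0
After iteration 6: val = 12, count = 0
After iteration 7: val = 10, count = 0
After iteration 8: val = 15, count = 1
Loop ends.

Final answer: 1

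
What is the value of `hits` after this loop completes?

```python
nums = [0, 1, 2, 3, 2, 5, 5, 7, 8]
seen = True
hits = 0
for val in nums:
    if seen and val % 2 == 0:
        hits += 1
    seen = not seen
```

Let's trace through this code step by step.

Initialize: nums = [0, 1, 2, 3, 2, 5, 5, 7, 8]
Initialize: seen = True
Initialize: hits = 0
Entering loop: for val in nums:
After iteration 1: val = 0, seen = False, hits = 1
After iteration 2: val = 1, seen = True, hits = 1
After iteration 3: val = 2, seen = False, hits = 2
After iteration 4: val = 3, seen = True, hits = 2
After iteration 5: val = 2, seen = False, hits = 3
After iteration 6: val = 5, seen = True, hits = 3
After iteration 7: val = 5, seen = False, hits = 3
After iteration 8: val = 7, seen = True, hits = 3
After iteration 9: val = 8, seen = False, hits = 4
Loop ends.

Final answer: 4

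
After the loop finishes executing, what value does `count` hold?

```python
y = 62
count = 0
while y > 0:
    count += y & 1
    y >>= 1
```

Let's trace through this code step by step.

Initialize: y = 62
Initialize: count = 0
Entering loop: while y > 0:
After iteration 1: y = 31, count = 0
After iteration 2: y = 15, count = 1
After iteration 3: y = 7, count = 2
After iteration 4: y = 3, count = 3
After iteration 5: y = 1, count = 4
After iteration 6: y = 0, count = 5
Loop ends.

Final answer: 5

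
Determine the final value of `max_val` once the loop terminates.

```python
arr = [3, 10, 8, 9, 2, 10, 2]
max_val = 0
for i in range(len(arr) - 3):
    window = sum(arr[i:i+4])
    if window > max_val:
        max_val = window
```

Let's trace through this code step by step.

Initialize: arr = [3, 10, 8, 9, 2, 10, 2]
Initialize: max_val = 0
Entering loop: for i in range(len(arr) - 3):
After iteration 1: i = 0, max_val = 30, window = 30
After iteration 2: i = 1, max_val = 30, window = 29
After iteration 3: i = 2, max_val = 30, window = 29
After iteration 4: i = 3, max_val = 30, window = 23
Loop ends.

Final answer: 30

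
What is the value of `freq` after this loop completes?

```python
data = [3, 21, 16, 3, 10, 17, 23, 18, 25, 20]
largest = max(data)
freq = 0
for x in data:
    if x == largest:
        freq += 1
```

Let's trace through this code step by step.

Initialize: data = [3, 21, 16, 3, 10, 17, 23, 18, 25, 20]
Initialize: largest = 25
Initialize: freq = 0
Entering loop: for x in data:
After iteration 1: x = 3, freq = 0
After iteration 2: x = 21, freq = 0
After iteration 3: x = 16, freq = 0
After iteration 4: x = 3, freq = 0
After iteration 5: x = 10, freq = 0
After iteration 6: x = 17, freq = 0
After iteration 7: x = 23, freq = 0
After iteration 8: x = 18, freq = 0
After iteration 9: x = 25, freq = 1
After iteration 10: x = 20, freq = 1
Loop ends.

Final answer: 1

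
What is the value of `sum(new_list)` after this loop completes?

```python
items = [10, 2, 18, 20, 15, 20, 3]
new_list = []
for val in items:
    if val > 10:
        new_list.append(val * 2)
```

Let's trace through this code step by step.

Initialize: items = [10, 2, 18, 20, 15, 20, 3]
Initialize: new_list = []
Entering loop: for val in items:
After iteration 1: val = 10, new_list = []
After iteration 2: val = 2, new_list = []
After iteration 3: val = 18, new_list = [36]
After iteration 4: val = 20, new_list = [36, 40]
After iteration 5: val = 15, new_list = [36, 40, 30]
After iteration 6: val = 20, new_list = [36, 40, 30, 40]
After iteration 7: val = 3, new_list = [36, 40, 30, 40]
Loop ends.
sum(new_list) = 146

Final answer: 146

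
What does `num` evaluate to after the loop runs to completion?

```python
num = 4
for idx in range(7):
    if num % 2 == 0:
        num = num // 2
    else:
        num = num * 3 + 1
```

Let's trace through this code step by step.

Initialize: num = 4
Entering loop: for idx in range(7):
After iteration 1: idx = 0, num = 2
After iteration 2: idx = 1, num = 1
After iteration 3: idx = 2, num = 4
After iteration 4: idx = 3, num = 2
After iteration 5: idx = 4, num = 1
After iteration 6: idx = 5, num = 4
After iteration 7: idx = 6, num = 2
Loop ends.

Final answer: 2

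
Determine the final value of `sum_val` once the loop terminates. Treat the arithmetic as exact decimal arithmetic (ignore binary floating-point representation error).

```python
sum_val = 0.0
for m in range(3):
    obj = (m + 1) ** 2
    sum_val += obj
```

Let's trace through this code step by step.

Initialize: sum_val = 0.0
Entering loop: for m in range(3):
After iteration 1: m = 0, sum_val = 1.0, obj = 1
After iteration 2: m = 1, sum_val = 5.0, obj = 4
After iteration 3: m = 2, sum_val = 14.0, obj = 9
Loop ends.

Final answer: 14.0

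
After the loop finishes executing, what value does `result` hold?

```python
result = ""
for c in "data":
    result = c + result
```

Let's trace through this code step by step.

Initialize: result = ''
Entering loop: for c in "data":
After iteration 1: c = 'd', result = 'd'
After iteration 2: c = 'a', result = 'ad'
After iteration 3: c = 't', result = 'tad'
After iteration 4: c = 'a', result = 'atad'
Loop ends.

Final answer: 'atad'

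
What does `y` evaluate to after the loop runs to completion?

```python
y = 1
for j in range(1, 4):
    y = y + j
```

Let's trace through this code step by step.

Initialize: y = 1
Entering loop: for j in range(1, 4):
After iteration 1: j = 1, y = 2
After iteration 2: j = 2, y = 4
After iteration 3: j = 3, y = 7
Loop ends.

Final answer: 7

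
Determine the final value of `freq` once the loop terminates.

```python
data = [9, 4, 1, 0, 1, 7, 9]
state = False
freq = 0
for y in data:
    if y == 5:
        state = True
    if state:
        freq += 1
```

Let's trace through this code step by step.

Initialize: data = [9, 4, 1, 0, 1, 7, 9]
Initialize: state = False
Initialize: freq = 0
Entering loop: for y in data:
After iteration 1: y = 9, freq = 0
After iteration 2: y = 4, freq = 0
After iteration 3: y = 1, freq = 0
After iteration 4: y = 0, freq = 0
After iteration 5: y = 1, freq = 0
After iteration 6: y = 7, freq = 0
After iteration 7: y = 9, freq = 0
Loop ends.

Final answer: 0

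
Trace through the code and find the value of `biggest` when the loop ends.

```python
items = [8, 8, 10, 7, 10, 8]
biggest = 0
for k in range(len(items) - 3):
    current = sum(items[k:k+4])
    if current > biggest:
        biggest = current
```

Let's trace through this code step by step.

Initialize: items = [8, 8, 10, 7, 10, 8]
Initialize: biggest = 0
Entering loop: for k in range(len(items) - 3):
After iteration 1: k = 0, biggest = 33, current = 33
After iteration 2: k = 1, biggest = 35, current = 35
After iteration 3: k = 2, biggest = 35, current = 35
Loop ends.

Final answer: 35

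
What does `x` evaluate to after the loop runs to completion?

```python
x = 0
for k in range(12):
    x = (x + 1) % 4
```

Let's trace through this code step by step.

Initialize: x = 0
Entering loop: for k in range(12):
After iteration 1: k = 0, x = 1
After iteration 2: k = 1, x = 2
After iteration 3: k = 2, x = 3
After iteration 4: k = 3, x = 0
After iteration 5: k = 4, x = 1
After iteration 6: k = 5, x = 2
After iteration 7: k = 6, x = 3
After iteration 8: k = 7, x = 0
After iteration 9: k = 8, x = 1
After iteration 10: k = 9, x = 2
After iteration 11: k = 10, x = 3
After iteration 12: k = 11, x = 0
Loop ends.

Final answer: 0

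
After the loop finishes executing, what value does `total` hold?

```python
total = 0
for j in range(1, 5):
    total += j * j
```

Let's trace through this code step by step.

Initialize: total = 0
Entering loop: for j in range(1, 5):
After iteration 1: j = 1, total = 1
After iteration 2: j = 2, total = 5
After iteration 3: j = 3, total = 14
After iteration 4: j = 4, total = 30
Loop ends.

Final answer: 30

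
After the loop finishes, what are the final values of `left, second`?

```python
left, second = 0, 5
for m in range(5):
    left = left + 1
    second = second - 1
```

Let's trace through this code step by step.

Initialize: left = 0
Initialize: second = 5
Entering loop: for m in range(5):
After iteration 1: m = 0, left = 1, second = 4
After iteration 2: m = 1, left = 2, second = 3
After iteration 3: m = 2, left = 3, second = 2
After iteration 4: m = 3, left = 4, second = 1
After iteration 5: m = 4, left = 5, second = 0
Loop ends.

Final answer: 5, 0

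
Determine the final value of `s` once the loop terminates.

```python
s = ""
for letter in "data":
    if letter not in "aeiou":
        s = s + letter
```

Let's trace through this code step by step.

Initialize: s = ''
Entering loop: for letter in "data":
After iteration 1: letter = 'd', s = 'd'
After iteration 2: letter = 'a', s = 'd'
After iteration 3: letter = 't', s = 'dt'
After iteration 4: letter = 'a', s = 'dt'
Loop ends.

Final answer: 'dt'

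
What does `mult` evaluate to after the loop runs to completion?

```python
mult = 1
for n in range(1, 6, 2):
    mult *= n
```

Let's trace through this code step by step.

Initialize: mult = 1
Entering loop: for n in range(1, 6, 2):
After iteration 1: n = 1, mult = 1
After iteration 2: n = 3, mult = 3
After iteration 3: n = 5, mult = 15
Loop ends.

Final answer: 15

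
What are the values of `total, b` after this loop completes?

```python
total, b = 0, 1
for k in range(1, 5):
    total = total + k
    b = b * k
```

Let's trace through this code step by step.

Initialize: total = 0
Initialize: b = 1
Entering loop: for k in range(1, 5):
After iteration 1: k = 1, total = 1, b = 1
After iteration 2: k = 2, total = 3, b = 2
After iteration 3: k = 3, total = 6, b = 6
After iteration 4: k = 4, total = 10, b = 24
Loop ends.

Final answer: 10, 24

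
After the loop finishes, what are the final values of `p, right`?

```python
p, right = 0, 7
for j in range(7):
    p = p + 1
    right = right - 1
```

Let's trace through this code step by step.

Initialize: p = 0
Initialize: right = 7
Entering loop: for j in range(7):
After iteration 1: j = 0, p = 1, right = 6
After iteration 2: j = 1, p = 2, right = 5
After iteration 3: j = 2, p = 3, right = 4
After iteration 4: j = 3, p = 4, right = 3
After iteration 5: j = 4, p = 5, right = 2
After iteration 6: j = 5, p = 6, right = 1
After iteration 7: j = 6, p = 7, right = 0
Loop ends.

Final answer: 7, 0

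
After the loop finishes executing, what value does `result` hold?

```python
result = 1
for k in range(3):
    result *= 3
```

Let's trace through this code step by step.

Initialize: result = 1
Entering loop: for k in range(3):
After iteration 1: k = 0, result = 3
After iteration 2: k = 1, result = 9
After iteration 3: k = 2, result = 27
Loop ends.

Final answer: 27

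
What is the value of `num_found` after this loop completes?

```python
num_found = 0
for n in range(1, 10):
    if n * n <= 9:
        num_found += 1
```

Let's trace through this code step by step.

Initialize: num_found = 0
Entering loop: for n in range(1, 10):
After iteration 1: n = 1, num_found = 1
After iteration 2: n = 2, num_found = 2
After iteration 3: n = 3, num_found = 3
After iteration 4: n = 4, num_found = 3
After iteration 5: n = 5, num_found = 3
After iteration 6: n = 6, num_found = 3
After iteration 7: n = 7, num_found = 3
After iteration 8: n = 8, num_found = 3
After iteration 9: n = 9, num_found = 3
Loop ends.

Final answer: 3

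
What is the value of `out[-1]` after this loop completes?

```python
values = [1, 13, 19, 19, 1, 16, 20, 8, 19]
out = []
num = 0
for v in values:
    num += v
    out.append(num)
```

Let's trace through this code step by step.

Initialize: values = [1, 13, 19, 19, 1, 16, 20, 8, 19]
Initialize: out = []
Initialize: num = 0
Entering loop: for v in values:
After iteration 1: v = 1, out = [1], num = 1
After iteration 2: v = 13, out = [1, 14], num = 14
After iteration 3: v = 19, out = [1, 14, 33], num = 33
After iteration 4: v = 19, out = [1, 14, 33, 52], num = 52
After iteration 5: v = 1, out = [1, 14, 33, 52, 53], num = 53
After iteration 6: v = 16, out = [1, 14, 33, 52, 53, 69], num = 69
After iteration 7: v = 20, out = [1, 14, 33, 52, 53, 69, 89], num = 89
After iteration 8: v = 8, out = [1, 14, 33, 52, 53, 69, 89, 97], num = 97
After iteration 9: v = 19, out = [1, 14, 33, 52, 53, 69, 89, 97, 116], num = 116
Loop ends.
out[-1] = 116

Final answer: 116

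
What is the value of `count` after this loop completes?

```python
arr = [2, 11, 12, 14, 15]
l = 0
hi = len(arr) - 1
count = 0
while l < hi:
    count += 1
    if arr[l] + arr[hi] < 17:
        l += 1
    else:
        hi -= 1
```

Let's trace through this code step by step.

Initialize: arr = [2, 11, 12, 14, 15]
Initialize: l = 0
Initialize: hi = 4
Initialize: count = 0
Entering loop: while l < hi:
After iteration 1: l = 0, hi = 3, count = 1
After iteration 2: l = 1, hi = 3, count = 2
After iteration 3: l = 1, hi = 2, count = 3
After iteration 4: l = 1, hi = 1, count = 4
Loop ends.

Final answer: 4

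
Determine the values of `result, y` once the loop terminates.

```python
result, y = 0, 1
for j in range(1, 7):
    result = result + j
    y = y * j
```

Let's trace through this code step by step.

Initialize: result = 0
Initialize: y = 1
Entering loop: for j in range(1, 7):
After iteration 1: j = 1, result = 1, y = 1
After iteration 2: j = 2, result = 3, y = 2
After iteration 3: j = 3, result = 6, y = 6
After iteration 4: j = 4, result = 10, y = 24
After iteration 5: j = 5, result = 15, y = 120
After iteration 6: j = 6, result = 21, y = 720
Loop ends.

Final answer: 21, 720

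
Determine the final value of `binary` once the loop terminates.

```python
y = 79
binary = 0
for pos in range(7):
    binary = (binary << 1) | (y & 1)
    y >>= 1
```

Let's trace through this code step by step.

Initialize: y = 79
Initialize: binary = 0
Entering loop: for pos in range(7):
After iteration 1: pos = 0, y = 39, binary = 1
After iteration 2: pos = 1, y = 19, binary = 3
After iteration 3: pos = 2, y = 9, binary = 7
After iteration 4: pos = 3, y = 4, binary = 15
After iteration 5: pos = 4, y = 2, binary = 30
After iteration 6: pos = 5, y = 1, binary = 60
After iteration 7: pos = 6, y = 0, binary = 121
Loop ends.

Final answer: 121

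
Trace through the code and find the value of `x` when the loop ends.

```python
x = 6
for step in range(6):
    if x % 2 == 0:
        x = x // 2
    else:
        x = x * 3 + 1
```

Let's trace through this code step by step.

Initialize: x = 6
Entering loop: for step in range(6):
After iteration 1: step = 0, x = 3
After iteration 2: step = 1, x = 10
After iteration 3: step = 2, x = 5
After iteration 4: step = 3, x = 16
After iteration 5: step = 4, x = 8
After iteration 6: step = 5, x = 4
Loop ends.

Final answer: 4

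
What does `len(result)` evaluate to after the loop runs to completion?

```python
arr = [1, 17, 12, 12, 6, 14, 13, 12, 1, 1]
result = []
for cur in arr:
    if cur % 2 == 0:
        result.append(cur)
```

Let's trace through this code step by step.

Initialize: arr = [1, 17, 12, 12, 6, 14, 13, 12, 1, 1]
Initialize: result = []
Entering loop: for cur in arr:
After iteration 1: cur = 1, result = []
After iteration 2: cur = 17, result = []
After iteration 3: cur = 12, result = [12]
After iteration 4: cur = 12, result = [12, 12]
After iteration 5: cur = 6, result = [12, 12, 6]
After iteration 6: cur = 14, result = [12, 12, 6, 14]
After iteration 7: cur = 13, result = [12, 12, 6, 14]
After iteration 8: cur = 12, result = [12, 12, 6, 14, 12]
After iteration 9: cur = 1, result = [12, 12, 6, 14, 12]
After iteration 10: cur = 1, result = [12, 12, 6, 14, 12]
Loop ends.
len(result) = 5

Final answer: 5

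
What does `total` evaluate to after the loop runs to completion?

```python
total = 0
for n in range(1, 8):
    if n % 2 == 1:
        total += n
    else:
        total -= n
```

Let's trace through this code step by step.

Initialize: total = 0
Entering loop: for n in range(1, 8):
After iteration 1: n = 1, total = 1
After iteration 2: n = 2, total = -1
After iteration 3: n = 3, total = 2
After iteration 4: n = 4, total = -2
After iteration 5: n = 5, total = 3
After iteration 6: n = 6, total = -3
After iteration 7: n = 7, total = 4
Loop ends.

Final answer: 4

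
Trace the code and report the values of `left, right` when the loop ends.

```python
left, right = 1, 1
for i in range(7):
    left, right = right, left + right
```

Let's trace through this code step by step.

Initialize: left = 1
Initialize: right = 1
Entering loop: for i in range(7):
After iteration 1: i = 0, left = 1, right = 2
After iteration 2: i = 1, left = 2, right = 3
After iteration 3: i = 2, left = 3, right = 5
After iteration 4: i = 3, left = 5, right = 8
After iteration 5: i = 4, left = 8, right = 13
After iteration 6: i = 5, left = 13, right = 21
After iteration 7: i = 6, left = 21, right = 34
Loop ends.

Final answer: 21, 34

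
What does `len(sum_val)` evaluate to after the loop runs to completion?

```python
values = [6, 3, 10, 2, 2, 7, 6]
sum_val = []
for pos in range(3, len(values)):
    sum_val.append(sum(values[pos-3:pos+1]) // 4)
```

Let's trace through this code step by step.

Initialize: values = [6, 3, 10, 2, 2, 7, 6]
Initialize: sum_val = []
Entering loop: for pos in range(3, len(values)):
After iteration 1: pos = 3, sum_val = [5]
After iteration 2: pos = 4, sum_val = [5, 4]
After iteration 3: pos = 5, sum_val = [5, 4, 5]
After iteration 4: pos = 6, sum_val = [5, 4, 5, 4]
Loop ends.
len(sum_val) = 4

Final answer: 4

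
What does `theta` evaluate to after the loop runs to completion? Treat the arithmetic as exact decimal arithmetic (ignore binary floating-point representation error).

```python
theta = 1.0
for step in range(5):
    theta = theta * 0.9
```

Let's trace through this code step by step.

Initialize: theta = 1.0
Entering loop: for step in range(5):
After iteration 1: step = 0, theta = 0.9
After iteration 2: step = 1, theta = 0.81
After iteration 3: step = 2, theta = 0.729
After iteration 4: step = 3, theta = 0.6561
After iteration 5: step = 4, theta = 0.59049
Loop ends.

Final answer: 0.59049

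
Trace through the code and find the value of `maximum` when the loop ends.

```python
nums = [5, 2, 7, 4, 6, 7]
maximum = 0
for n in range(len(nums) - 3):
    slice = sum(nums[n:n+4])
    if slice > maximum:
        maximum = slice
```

Let's trace through this code step by step.

Initialize: nums = [5, 2, 7, 4, 6, 7]
Initialize: maximum = 0
Entering loop: for n in range(len(nums) - 3):
After iteration 1: n = 0, maximum = 18, slice = 18
After iteration 2: n = 1, maximum = 19, slice = 19
After iteration 3: n = 2, maximum = 24, slice = 24
Loop ends.

Final answer: 24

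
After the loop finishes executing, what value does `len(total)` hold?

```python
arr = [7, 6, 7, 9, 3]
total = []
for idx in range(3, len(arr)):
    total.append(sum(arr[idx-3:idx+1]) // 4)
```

Let's trace through this code step by step.

Initialize: arr = [7, 6, 7, 9, 3]
Initialize: total = []
Entering loop: for idx in range(3, len(arr)):
After iteration 1: idx = 3, total = [7]
After iteration 2: idx = 4, total = [7, 6]
Loop ends.
len(total) = 2

Final answer: 2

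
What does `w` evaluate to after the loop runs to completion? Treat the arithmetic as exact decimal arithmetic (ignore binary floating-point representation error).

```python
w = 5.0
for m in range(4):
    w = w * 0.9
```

Let's trace through this code step by step.

Initialize: w = 5.0
Entering loop: for m in range(4):
After iteration 1: m = 0, w = 4.5
After iteration 2: m = 1, w = 4.05
After iteration 3: m = 2, w = 3.645
After iteration 4: m = 3, w = 3.2805
Loop ends.

Final answer: 3.2805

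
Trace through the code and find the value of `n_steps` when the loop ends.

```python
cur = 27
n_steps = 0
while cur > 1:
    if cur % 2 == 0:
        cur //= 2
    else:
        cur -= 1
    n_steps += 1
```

Let's trace through this code step by step.

Initialize: cur = 27
Initialize: n_steps = 0
Entering loop: while cur > 1:
After iteration 1: cur = 26, n_steps = 1
After iteration 2: cur = 13, n_steps = 2
After iteration 3: cur = 12, n_steps = 3
After iteration 4: cur = 6, n_steps = 4
After iteration 5: cur = 3, n_steps = 5
After iteration 6: cur = 2, n_steps = 6
After iteration 7: cur = 1, n_steps = 7
Loop ends.

Final answer: 7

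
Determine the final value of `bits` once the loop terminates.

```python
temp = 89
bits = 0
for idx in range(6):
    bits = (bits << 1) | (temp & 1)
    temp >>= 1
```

Let's trace through this code step by step.

Initialize: temp = 89
Initialize: bits = 0
Entering loop: for idx in range(6):
After iteration 1: idx = 0, temp = 44, bits = 1
After iteration 2: idx = 1, temp = 22, bits = 2
After iteration 3: idx = 2, temp = 11, bits = 4
After iteration 4: idx = 3, temp = 5, bits = 9
After iteration 5: idx = 4, temp = 2, bits = 19
After iteration 6: idx = 5, temp = 1, bits = 38
Loop ends.

Final answer: 38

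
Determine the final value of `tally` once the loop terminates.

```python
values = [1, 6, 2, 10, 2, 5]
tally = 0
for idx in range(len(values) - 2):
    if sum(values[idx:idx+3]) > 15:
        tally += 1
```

Let's trace through this code step by step.

Initialize: values = [1, 6, 2, 10, 2, 5]
Initialize: tally = 0
Entering loop: for idx in range(len(values) - 2):
After iteration 1: idx = 0, tally = 0
After iteration 2: idx = 1, tally = 1
After iteration 3: idx = 2, tally = 1
After iteration 4: idx = 3, tally = 2
Loop ends.

Final answer: 2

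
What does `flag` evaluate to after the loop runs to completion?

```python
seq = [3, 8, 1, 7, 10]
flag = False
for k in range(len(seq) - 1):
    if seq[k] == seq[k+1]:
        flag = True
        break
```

Let's trace through this code step by step.

Initialize: seq = [3, 8, 1, 7, 10]
Initialize: flag = False
Entering loop: for k in range(len(seq) - 1):
After iteration 1: k = 0, flag = False
After iteration 2: k = 1, flag = False
After iteration 3: k = 2, flag = False
After iteration 4: k = 3, flag = False
Loop ends.

Final answer: False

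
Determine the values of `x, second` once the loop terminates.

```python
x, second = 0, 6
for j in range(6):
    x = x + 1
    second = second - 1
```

Let's trace through this code step by step.

Initialize: x = 0
Initialize: second = 6
Entering loop: for j in range(6):
After iteration 1: j = 0, x = 1, second = 5
After iteration 2: j = 1, x = 2, second = 4
After iteration 3: j = 2, x = 3, second = 3
After iteration 4: j = 3, x = 4, second = 2
After iteration 5: j = 4, x = 5, second = 1
After iteration 6: j = 5, x = 6, second = 0
Loop ends.

Final answer: 6, 0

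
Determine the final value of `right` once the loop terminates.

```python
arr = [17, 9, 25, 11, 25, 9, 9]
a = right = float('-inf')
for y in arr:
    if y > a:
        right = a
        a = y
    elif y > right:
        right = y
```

Let's trace through this code step by step.

Initialize: arr = [17, 9, 25, 11, 25, 9, 9]
Initialize: a = -inf
Initialize: right = -inf
Entering loop: for y in arr:
After iteration 1: y = 17, a = 17, right = -inf
After iteration 2: y = 9, a = 17, right = 9
After iteration 3: y = 25, a = 25, right = 17
After iteration 4: y = 11, a = 25, right = 17
After iteration 5: y = 25, a = 25, right = 25
After iteration 6: y = 9, a = 25, right = 25
After iteration 7: y = 9, a = 25, right = 25
Loop ends.

Final answer: 25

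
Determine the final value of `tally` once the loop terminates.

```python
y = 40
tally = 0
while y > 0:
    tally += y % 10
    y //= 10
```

Let's trace through this code step by step.

Initialize: y = 40
Initialize: tally = 0
Entering loop: while y > 0:
After iteration 1: y = 4, tally = 0
After iteration 2: y = 0, tally = 4
Loop ends.

Final answer: 4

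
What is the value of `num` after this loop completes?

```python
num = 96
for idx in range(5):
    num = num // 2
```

Let's trace through this code step by step.

Initialize: num = 96
Entering loop: for idx in range(5):
After iteration 1: idx = 0, num = 48
After iteration 2: idx = 1, num = 24
After iteration 3: idx = 2, num = 12
After iteration 4: idx = 3, num = 6
After iteration 5: idx = 4, num = 3
Loop ends.

Final answer: 3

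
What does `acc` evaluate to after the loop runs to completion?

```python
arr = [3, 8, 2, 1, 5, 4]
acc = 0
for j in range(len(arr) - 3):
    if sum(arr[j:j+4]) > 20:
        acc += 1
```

Let's trace through this code step by step.

Initialize: arr = [3, 8, 2, 1, 5, 4]
Initialize: acc = 0
Entering loop: for j in range(len(arr) - 3):
After iteration 1: j = 0, acc = 0
After iteration 2: j = 1, acc = 0
After iteration 3: j = 2, acc = 0
Loop ends.

Final answer: 0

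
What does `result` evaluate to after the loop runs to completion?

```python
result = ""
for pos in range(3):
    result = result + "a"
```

Let's trace through this code step by step.

Initialize: result = ''
Entering loop: for pos in range(3):
After iteration 1: pos = 0, result = 'a'
After iteration 2: pos = 1, result = 'aa'
After iteration 3: pos = 2, result = 'aaa'
Loop ends.

Final answer: 'aaa'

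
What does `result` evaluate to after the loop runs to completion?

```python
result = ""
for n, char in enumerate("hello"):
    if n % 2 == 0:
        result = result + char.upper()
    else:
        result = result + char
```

Let's trace through this code step by step.

Initialize: result = ''
Entering loop: for n, char in enumerate("hello"):
After iteration 1: n = 0, char = 'h', result = 'H'
After iteration 2: n = 1, char = 'e', result = 'He'
After iteration 3: n = 2, char = 'l', result = 'HeL'
After iteration 4: n = 3, char = 'l', result = 'HeLl'
After iteration 5: n = 4, char = 'o', result = 'HeLlO'
Loop ends.

Final answer: 'HeLlO'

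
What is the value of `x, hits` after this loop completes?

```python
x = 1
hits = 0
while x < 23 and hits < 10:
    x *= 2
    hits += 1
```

Let's trace through this code step by step.

Initialize: x = 1
Initialize: hits = 0
Entering loop: while x < 23 and hits < 10:
After iteration 1: x = 2, hits = 1
After iteration 2: x = 4, hits = 2
After iteration 3: x = 8, hits = 3
After iteration 4: x = 16, hits = 4
After iteration 5: x = 32, hits = 5
Loop ends.

Final answer: 32, 5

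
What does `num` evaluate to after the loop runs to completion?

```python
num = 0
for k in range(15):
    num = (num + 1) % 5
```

Let's trace through this code step by step.

Initialize: num = 0
Entering loop: for k in range(15):
After iteration 1: k = 0, num = 1
After iteration 2: k = 1, num = 2
After iteration 3: k = 2, num = 3
After iteration 4: k = 3, num = 4
After iteration 5: k = 4, num = 0
After iteration 6: k = 5, num = 1
After iteration 7: k = 6, num = 2
After iteration 8: k = 7, num = 3
After iteration 9: k = 8, num = 4
After iteration 10: k = 9, num = 0
After iteration 11: k = 10, num = 1
After iteration 12: k = 11, num = 2
After iteration 13: k = 12, num = 3
After iteration 14: k = 13, num = 4
After iteration 15: k = 14, num = 0
Loop ends.

Final answer: 0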